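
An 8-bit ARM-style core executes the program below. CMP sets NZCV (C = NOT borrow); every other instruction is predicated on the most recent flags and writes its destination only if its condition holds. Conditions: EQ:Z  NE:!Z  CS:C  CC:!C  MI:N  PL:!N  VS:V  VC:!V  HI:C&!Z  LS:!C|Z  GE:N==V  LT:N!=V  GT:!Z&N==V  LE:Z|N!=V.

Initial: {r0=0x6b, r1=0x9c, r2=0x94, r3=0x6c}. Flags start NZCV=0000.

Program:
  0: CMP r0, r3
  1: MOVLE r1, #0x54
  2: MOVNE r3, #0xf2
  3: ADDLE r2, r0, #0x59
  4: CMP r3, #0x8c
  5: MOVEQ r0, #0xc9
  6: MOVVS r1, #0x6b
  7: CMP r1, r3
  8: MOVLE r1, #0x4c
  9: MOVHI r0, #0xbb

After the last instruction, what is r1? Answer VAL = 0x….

0: ✓ CMP  NZCV=1000
1: ✓ MOVLE  r1←0x54
2: ✓ MOVNE  r3←0xf2
3: ✓ ADDLE  r2←0xc4
4: ✓ CMP  NZCV=0010
5: · MOVEQ
6: · MOVVS
7: ✓ CMP  NZCV=0000
8: · MOVLE
9: · MOVHI

VAL = 0x54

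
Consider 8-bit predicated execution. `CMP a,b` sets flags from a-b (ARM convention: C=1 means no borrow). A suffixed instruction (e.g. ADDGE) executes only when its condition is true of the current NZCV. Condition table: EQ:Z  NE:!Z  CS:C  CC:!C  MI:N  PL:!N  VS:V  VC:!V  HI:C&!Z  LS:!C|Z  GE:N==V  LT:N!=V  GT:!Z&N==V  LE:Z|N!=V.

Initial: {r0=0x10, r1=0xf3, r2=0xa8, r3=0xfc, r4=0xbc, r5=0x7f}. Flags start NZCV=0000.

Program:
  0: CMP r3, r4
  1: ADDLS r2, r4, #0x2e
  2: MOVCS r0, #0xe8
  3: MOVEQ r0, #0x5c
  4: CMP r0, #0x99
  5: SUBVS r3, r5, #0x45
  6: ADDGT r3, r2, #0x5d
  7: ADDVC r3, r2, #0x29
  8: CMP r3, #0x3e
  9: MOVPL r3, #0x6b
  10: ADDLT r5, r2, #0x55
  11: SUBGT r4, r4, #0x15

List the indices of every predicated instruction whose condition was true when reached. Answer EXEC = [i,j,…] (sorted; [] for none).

0: ✓ CMP  NZCV=0010
1: · ADDLS
2: ✓ MOVCS  r0←0xe8
3: · MOVEQ
4: ✓ CMP  NZCV=0010
5: · SUBVS
6: ✓ ADDGT  r3←0x05
7: ✓ ADDVC  r3←0xd1
8: ✓ CMP  NZCV=1010
9: · MOVPL
10: ✓ ADDLT  r5←0xfd
11: · SUBGT

EXEC = [2,6,7,10]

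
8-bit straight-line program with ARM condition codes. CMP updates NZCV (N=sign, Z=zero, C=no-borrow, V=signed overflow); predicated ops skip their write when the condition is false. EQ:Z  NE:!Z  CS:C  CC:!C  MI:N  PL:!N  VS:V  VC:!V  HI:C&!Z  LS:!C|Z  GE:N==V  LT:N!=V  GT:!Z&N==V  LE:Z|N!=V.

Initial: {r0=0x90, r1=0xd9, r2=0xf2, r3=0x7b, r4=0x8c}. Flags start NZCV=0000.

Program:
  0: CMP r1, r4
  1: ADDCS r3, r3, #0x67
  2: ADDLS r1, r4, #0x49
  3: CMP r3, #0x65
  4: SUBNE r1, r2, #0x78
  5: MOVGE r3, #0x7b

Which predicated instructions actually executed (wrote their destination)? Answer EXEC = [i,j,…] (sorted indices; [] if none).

0: ✓ CMP  NZCV=0010
1: ✓ ADDCS  r3←0xe2
2: · ADDLS
3: ✓ CMP  NZCV=0011
4: ✓ SUBNE  r1←0x7a
5: · MOVGE

EXEC = [1,4]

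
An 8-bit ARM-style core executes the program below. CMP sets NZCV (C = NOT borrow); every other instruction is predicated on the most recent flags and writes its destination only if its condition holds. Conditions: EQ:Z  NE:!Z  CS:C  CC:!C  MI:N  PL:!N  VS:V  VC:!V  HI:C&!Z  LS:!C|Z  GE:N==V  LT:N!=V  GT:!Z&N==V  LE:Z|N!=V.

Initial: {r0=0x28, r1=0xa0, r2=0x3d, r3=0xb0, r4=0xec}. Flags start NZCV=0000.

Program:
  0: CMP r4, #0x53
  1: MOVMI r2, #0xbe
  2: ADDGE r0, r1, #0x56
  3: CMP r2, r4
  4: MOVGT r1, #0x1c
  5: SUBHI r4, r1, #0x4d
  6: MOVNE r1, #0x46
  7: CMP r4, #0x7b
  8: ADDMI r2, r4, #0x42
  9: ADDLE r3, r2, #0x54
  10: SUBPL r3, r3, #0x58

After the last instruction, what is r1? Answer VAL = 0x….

0: ✓ CMP  NZCV=1010
1: ✓ MOVMI  r2←0xbe
2: · ADDGE
3: ✓ CMP  NZCV=1000
4: · MOVGT
5: · SUBHI
6: ✓ MOVNE  r1←0x46
7: ✓ CMP  NZCV=0011
8: · ADDMI
9: ✓ ADDLE  r3←0x12
10: ✓ SUBPL  r3←0xba

VAL = 0x46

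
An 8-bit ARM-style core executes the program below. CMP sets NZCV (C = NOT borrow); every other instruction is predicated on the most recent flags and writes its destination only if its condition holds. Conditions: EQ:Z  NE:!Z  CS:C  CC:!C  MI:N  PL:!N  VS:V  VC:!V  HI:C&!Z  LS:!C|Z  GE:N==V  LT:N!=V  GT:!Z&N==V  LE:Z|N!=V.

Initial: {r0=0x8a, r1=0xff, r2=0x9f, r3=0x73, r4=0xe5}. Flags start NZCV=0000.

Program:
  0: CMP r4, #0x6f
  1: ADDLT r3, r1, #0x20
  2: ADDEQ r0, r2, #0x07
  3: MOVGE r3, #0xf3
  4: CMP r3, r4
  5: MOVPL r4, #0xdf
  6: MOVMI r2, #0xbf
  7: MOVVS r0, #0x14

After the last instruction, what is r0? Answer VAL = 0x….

VAL = 0x8a

[0] flags=0011 → (cmp)
[1] flags=0011 LT?T → r3=0x1f
[2] flags=0011 EQ?F → skip
[3] flags=0011 GE?F → skip
[4] flags=0000 → (cmp)
[5] flags=0000 PL?T → r4=0xdf
[6] flags=0000 MI?F → skip
[7] flags=0000 VS?F → skip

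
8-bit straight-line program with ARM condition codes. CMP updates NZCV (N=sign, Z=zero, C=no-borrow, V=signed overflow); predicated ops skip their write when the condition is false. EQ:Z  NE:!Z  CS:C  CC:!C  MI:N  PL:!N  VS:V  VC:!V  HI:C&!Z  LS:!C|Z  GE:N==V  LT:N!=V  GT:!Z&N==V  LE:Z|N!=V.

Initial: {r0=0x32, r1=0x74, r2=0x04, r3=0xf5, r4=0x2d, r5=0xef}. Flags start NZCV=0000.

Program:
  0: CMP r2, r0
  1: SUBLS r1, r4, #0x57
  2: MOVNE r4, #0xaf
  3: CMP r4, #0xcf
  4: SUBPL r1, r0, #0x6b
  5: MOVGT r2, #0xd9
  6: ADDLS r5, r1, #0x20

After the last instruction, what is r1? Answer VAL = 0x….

VAL = 0xd6

[0] flags=1000 → (cmp)
[1] flags=1000 LS?T → r1=0xd6
[2] flags=1000 NE?T → r4=0xaf
[3] flags=1000 → (cmp)
[4] flags=1000 PL?F → skip
[5] flags=1000 GT?F → skip
[6] flags=1000 LS?T → r5=0xf6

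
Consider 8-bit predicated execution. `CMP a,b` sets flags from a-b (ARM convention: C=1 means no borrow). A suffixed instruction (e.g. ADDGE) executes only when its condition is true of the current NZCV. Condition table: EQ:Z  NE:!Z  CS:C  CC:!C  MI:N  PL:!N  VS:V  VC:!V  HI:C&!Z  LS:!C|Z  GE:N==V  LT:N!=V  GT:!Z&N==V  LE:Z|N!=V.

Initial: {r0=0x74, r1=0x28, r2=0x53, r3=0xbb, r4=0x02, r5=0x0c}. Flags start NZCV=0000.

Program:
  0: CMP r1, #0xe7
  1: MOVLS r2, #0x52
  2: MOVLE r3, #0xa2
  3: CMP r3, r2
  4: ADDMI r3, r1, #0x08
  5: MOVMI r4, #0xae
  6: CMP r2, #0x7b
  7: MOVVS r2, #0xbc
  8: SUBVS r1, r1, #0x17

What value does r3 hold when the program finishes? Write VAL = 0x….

VAL = 0xbb

[0] flags=0000 → (cmp)
[1] flags=0000 LS?T → r2=0x52
[2] flags=0000 LE?F → skip
[3] flags=0011 → (cmp)
[4] flags=0011 MI?F → skip
[5] flags=0011 MI?F → skip
[6] flags=1000 → (cmp)
[7] flags=1000 VS?F → skip
[8] flags=1000 VS?F → skip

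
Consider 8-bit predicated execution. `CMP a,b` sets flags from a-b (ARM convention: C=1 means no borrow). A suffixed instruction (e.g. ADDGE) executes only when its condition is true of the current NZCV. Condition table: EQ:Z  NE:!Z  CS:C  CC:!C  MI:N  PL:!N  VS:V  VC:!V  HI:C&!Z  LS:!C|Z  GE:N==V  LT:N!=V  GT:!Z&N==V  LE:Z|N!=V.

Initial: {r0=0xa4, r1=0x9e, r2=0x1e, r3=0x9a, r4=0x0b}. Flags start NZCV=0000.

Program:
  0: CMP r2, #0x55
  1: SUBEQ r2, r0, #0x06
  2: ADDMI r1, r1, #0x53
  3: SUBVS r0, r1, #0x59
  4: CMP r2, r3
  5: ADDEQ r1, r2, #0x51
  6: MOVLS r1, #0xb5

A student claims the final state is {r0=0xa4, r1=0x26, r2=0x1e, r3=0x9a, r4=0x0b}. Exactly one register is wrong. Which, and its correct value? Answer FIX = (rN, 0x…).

0: ✓ CMP  NZCV=1000
1: · SUBEQ
2: ✓ ADDMI  r1←0xf1
3: · SUBVS
4: ✓ CMP  NZCV=1001
5: · ADDEQ
6: ✓ MOVLS  r1←0xb5

FIX = (r1, 0xb5)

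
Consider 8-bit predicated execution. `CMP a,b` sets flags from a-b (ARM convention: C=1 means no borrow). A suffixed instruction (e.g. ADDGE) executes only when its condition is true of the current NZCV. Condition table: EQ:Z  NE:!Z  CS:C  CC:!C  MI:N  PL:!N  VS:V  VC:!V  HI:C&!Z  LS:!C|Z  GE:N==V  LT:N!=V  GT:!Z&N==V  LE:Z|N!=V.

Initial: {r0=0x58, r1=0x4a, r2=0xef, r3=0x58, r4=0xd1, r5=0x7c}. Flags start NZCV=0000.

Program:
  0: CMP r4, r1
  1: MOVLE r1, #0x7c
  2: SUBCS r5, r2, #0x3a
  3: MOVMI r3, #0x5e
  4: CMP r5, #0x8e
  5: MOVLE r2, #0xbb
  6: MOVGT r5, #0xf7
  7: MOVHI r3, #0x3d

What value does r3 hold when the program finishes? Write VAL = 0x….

[0] flags=1010 → (cmp)
[1] flags=1010 LE?T → r1=0x7c
[2] flags=1010 CS?T → r5=0xb5
[3] flags=1010 MI?T → r3=0x5e
[4] flags=0010 → (cmp)
[5] flags=0010 LE?F → skip
[6] flags=0010 GT?T → r5=0xf7
[7] flags=0010 HI?T → r3=0x3d

VAL = 0x3d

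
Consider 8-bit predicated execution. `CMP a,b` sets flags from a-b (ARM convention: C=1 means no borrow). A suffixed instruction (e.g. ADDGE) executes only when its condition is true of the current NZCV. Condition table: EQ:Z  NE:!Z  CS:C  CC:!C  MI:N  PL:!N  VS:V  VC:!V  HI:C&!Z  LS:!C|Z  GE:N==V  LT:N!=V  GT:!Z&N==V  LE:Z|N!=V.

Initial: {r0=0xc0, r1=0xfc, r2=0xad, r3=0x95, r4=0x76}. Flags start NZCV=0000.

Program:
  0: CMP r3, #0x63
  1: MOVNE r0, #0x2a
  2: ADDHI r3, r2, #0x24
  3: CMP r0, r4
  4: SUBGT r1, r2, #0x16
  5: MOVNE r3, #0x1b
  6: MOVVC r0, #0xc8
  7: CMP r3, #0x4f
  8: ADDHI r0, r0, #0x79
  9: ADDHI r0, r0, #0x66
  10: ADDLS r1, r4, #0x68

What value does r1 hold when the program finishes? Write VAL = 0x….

[0] flags=0011 → (cmp)
[1] flags=0011 NE?T → r0=0x2a
[2] flags=0011 HI?T → r3=0xd1
[3] flags=1000 → (cmp)
[4] flags=1000 GT?F → skip
[5] flags=1000 NE?T → r3=0x1b
[6] flags=1000 VC?T → r0=0xc8
[7] flags=1000 → (cmp)
[8] flags=1000 HI?F → skip
[9] flags=1000 HI?F → skip
[10] flags=1000 LS?T → r1=0xde

VAL = 0xde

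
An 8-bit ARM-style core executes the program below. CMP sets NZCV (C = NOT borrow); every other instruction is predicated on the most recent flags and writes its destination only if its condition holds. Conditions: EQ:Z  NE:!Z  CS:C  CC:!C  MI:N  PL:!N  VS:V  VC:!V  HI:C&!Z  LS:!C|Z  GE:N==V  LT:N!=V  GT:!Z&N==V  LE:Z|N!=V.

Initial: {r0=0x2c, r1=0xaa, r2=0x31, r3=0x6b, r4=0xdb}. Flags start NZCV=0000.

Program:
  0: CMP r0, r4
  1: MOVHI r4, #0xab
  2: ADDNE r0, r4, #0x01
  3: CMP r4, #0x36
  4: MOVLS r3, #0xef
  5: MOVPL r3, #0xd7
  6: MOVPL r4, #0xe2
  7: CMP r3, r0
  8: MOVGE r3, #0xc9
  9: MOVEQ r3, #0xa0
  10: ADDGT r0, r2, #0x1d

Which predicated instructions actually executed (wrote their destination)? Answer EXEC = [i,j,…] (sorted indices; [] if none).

EXEC = [2,8,10]

[0] flags=0000 → (cmp)
[1] flags=0000 HI?F → skip
[2] flags=0000 NE?T → r0=0xdc
[3] flags=1010 → (cmp)
[4] flags=1010 LS?F → skip
[5] flags=1010 PL?F → skip
[6] flags=1010 PL?F → skip
[7] flags=1001 → (cmp)
[8] flags=1001 GE?T → r3=0xc9
[9] flags=1001 EQ?F → skip
[10] flags=1001 GT?T → r0=0x4e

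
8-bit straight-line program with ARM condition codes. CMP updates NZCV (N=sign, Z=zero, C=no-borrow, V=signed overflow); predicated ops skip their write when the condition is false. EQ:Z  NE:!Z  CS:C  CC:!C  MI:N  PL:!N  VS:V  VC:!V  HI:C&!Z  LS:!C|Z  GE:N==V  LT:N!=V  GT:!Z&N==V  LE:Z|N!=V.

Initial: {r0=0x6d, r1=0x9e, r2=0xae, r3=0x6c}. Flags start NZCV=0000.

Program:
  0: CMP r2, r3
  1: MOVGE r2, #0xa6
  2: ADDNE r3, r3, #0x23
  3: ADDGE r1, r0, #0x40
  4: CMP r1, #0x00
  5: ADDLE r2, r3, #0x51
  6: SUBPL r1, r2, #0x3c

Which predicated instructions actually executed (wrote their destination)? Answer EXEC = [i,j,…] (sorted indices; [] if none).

EXEC = [2,5]

[0] flags=0011 → (cmp)
[1] flags=0011 GE?F → skip
[2] flags=0011 NE?T → r3=0x8f
[3] flags=0011 GE?F → skip
[4] flags=1010 → (cmp)
[5] flags=1010 LE?T → r2=0xe0
[6] flags=1010 PL?F → skip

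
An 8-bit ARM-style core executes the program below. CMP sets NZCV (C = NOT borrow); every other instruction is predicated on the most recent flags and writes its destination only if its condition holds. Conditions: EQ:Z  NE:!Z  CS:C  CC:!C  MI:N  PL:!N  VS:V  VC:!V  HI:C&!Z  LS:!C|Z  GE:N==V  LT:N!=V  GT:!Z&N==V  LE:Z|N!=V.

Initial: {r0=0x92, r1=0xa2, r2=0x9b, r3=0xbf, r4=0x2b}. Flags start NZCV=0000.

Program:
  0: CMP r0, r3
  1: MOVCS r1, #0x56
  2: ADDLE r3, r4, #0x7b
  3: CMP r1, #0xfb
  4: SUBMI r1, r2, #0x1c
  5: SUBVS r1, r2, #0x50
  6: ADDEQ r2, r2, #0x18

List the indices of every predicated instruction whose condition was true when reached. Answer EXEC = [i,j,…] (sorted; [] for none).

EXEC = [2,4]

0: ✓ CMP  NZCV=1000
1: · MOVCS
2: ✓ ADDLE  r3←0xa6
3: ✓ CMP  NZCV=1000
4: ✓ SUBMI  r1←0x7f
5: · SUBVS
6: · ADDEQ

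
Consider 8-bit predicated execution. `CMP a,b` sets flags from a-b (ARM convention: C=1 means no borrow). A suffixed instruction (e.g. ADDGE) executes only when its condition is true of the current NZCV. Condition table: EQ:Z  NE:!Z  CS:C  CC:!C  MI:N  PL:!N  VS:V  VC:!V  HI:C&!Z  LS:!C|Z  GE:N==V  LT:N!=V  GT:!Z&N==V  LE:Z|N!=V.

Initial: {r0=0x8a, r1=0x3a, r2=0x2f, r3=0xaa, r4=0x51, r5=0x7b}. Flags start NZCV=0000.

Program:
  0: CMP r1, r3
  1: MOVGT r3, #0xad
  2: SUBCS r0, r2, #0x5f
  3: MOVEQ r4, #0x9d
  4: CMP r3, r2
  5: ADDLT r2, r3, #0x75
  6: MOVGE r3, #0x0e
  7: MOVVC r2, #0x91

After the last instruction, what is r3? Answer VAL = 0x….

VAL = 0xad

0: ✓ CMP  NZCV=1001
1: ✓ MOVGT  r3←0xad
2: · SUBCS
3: · MOVEQ
4: ✓ CMP  NZCV=0011
5: ✓ ADDLT  r2←0x22
6: · MOVGE
7: · MOVVC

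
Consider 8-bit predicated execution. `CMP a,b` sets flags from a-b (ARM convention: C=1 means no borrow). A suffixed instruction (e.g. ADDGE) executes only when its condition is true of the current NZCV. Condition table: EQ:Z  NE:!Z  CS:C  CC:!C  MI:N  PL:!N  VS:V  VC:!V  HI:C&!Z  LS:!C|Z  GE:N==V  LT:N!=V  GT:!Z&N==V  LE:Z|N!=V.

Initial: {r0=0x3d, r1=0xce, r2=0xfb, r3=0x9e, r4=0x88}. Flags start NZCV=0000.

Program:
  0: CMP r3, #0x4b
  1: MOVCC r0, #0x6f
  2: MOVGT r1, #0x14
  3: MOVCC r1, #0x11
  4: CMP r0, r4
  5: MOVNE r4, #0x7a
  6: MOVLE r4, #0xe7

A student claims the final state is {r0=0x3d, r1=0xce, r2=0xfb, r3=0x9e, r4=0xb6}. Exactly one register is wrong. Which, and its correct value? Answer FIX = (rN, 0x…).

[0] flags=0011 → (cmp)
[1] flags=0011 CC?F → skip
[2] flags=0011 GT?F → skip
[3] flags=0011 CC?F → skip
[4] flags=1001 → (cmp)
[5] flags=1001 NE?T → r4=0x7a
[6] flags=1001 LE?F → skip

FIX = (r4, 0x7a)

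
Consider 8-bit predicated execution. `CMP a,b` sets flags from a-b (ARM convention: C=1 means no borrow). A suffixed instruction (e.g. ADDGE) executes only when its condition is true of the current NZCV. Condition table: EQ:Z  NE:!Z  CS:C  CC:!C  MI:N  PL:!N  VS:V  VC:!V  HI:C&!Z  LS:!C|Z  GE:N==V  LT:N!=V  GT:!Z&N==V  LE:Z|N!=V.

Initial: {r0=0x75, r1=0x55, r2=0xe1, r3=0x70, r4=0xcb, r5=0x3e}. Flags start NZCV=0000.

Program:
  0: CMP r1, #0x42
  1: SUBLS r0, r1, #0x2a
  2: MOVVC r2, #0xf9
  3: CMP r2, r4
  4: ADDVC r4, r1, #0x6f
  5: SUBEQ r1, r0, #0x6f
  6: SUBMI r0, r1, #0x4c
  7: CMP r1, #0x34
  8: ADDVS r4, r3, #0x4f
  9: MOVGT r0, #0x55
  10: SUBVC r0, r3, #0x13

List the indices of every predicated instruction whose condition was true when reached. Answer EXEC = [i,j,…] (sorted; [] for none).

0: ✓ CMP  NZCV=0010
1: · SUBLS
2: ✓ MOVVC  r2←0xf9
3: ✓ CMP  NZCV=0010
4: ✓ ADDVC  r4←0xc4
5: · SUBEQ
6: · SUBMI
7: ✓ CMP  NZCV=0010
8: · ADDVS
9: ✓ MOVGT  r0←0x55
10: ✓ SUBVC  r0←0x5d

EXEC = [2,4,9,10]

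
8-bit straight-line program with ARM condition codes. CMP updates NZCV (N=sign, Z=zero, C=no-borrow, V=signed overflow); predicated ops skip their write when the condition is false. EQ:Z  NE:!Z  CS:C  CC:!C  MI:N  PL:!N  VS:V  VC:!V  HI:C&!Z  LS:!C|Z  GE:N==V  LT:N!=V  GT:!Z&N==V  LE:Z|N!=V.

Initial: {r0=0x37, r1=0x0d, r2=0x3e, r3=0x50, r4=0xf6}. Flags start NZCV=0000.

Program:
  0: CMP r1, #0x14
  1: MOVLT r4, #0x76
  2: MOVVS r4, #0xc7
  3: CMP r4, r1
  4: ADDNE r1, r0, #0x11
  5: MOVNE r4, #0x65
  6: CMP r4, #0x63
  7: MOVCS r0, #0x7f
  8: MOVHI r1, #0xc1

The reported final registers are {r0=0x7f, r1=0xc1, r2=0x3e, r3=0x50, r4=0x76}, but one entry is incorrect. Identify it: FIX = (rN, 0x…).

FIX = (r4, 0x65)

0: ✓ CMP  NZCV=1000
1: ✓ MOVLT  r4←0x76
2: · MOVVS
3: ✓ CMP  NZCV=0010
4: ✓ ADDNE  r1←0x48
5: ✓ MOVNE  r4←0x65
6: ✓ CMP  NZCV=0010
7: ✓ MOVCS  r0←0x7f
8: ✓ MOVHI  r1←0xc1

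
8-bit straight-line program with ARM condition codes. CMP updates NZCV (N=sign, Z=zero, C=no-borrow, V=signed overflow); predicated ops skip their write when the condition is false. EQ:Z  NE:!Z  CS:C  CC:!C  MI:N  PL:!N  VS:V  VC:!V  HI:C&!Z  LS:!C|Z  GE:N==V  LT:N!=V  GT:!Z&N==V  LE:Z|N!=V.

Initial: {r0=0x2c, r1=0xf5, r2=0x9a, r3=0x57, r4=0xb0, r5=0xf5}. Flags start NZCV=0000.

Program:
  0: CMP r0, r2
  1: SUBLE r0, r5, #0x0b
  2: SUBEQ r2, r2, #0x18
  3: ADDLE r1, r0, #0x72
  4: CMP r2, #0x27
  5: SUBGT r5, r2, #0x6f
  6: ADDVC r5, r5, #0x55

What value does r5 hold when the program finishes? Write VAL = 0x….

0: ✓ CMP  NZCV=1001
1: · SUBLE
2: · SUBEQ
3: · ADDLE
4: ✓ CMP  NZCV=0011
5: · SUBGT
6: · ADDVC

VAL = 0xf5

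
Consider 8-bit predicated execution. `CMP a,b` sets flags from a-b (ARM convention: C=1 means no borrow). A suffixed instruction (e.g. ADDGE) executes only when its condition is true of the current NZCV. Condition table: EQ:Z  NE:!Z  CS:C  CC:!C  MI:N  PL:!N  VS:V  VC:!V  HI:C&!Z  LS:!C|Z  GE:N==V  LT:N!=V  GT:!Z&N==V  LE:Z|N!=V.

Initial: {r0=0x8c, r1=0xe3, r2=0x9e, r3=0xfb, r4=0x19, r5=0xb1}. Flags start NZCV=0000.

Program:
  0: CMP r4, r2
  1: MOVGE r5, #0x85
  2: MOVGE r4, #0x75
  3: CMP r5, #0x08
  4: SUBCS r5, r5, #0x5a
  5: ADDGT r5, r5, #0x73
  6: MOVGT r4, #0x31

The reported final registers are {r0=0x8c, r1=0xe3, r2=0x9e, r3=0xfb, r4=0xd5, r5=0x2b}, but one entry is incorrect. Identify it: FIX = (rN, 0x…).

FIX = (r4, 0x75)

[0] flags=0000 → (cmp)
[1] flags=0000 GE?T → r5=0x85
[2] flags=0000 GE?T → r4=0x75
[3] flags=0011 → (cmp)
[4] flags=0011 CS?T → r5=0x2b
[5] flags=0011 GT?F → skip
[6] flags=0011 GT?F → skip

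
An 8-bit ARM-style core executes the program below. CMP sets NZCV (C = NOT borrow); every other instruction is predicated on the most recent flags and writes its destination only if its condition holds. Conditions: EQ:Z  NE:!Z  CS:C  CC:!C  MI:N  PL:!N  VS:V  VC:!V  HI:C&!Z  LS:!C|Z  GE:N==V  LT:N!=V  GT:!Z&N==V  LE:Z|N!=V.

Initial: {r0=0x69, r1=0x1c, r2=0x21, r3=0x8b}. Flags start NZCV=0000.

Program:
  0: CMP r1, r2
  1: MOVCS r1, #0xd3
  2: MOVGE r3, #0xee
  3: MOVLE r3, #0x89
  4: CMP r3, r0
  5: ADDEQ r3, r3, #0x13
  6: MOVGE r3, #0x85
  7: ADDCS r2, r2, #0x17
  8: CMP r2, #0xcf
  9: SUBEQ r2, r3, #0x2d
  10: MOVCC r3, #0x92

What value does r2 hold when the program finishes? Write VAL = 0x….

[0] flags=1000 → (cmp)
[1] flags=1000 CS?F → skip
[2] flags=1000 GE?F → skip
[3] flags=1000 LE?T → r3=0x89
[4] flags=0011 → (cmp)
[5] flags=0011 EQ?F → skip
[6] flags=0011 GE?F → skip
[7] flags=0011 CS?T → r2=0x38
[8] flags=0000 → (cmp)
[9] flags=0000 EQ?F → skip
[10] flags=0000 CC?T → r3=0x92

VAL = 0x38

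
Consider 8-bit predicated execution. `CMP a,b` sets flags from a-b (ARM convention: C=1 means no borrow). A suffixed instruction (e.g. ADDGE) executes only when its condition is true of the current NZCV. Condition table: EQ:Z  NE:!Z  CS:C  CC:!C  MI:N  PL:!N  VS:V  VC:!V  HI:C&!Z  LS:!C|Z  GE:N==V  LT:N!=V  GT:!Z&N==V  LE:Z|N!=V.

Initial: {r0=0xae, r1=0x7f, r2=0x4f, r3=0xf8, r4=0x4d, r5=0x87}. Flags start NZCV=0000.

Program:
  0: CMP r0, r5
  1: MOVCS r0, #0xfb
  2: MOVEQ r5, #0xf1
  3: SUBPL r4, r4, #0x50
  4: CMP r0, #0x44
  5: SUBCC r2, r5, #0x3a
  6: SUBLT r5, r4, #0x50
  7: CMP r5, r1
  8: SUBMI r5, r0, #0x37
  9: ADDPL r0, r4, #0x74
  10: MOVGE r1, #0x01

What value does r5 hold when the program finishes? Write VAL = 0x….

[0] flags=0010 → (cmp)
[1] flags=0010 CS?T → r0=0xfb
[2] flags=0010 EQ?F → skip
[3] flags=0010 PL?T → r4=0xfd
[4] flags=1010 → (cmp)
[5] flags=1010 CC?F → skip
[6] flags=1010 LT?T → r5=0xad
[7] flags=0011 → (cmp)
[8] flags=0011 MI?F → skip
[9] flags=0011 PL?T → r0=0x71
[10] flags=0011 GE?F → skip

VAL = 0xad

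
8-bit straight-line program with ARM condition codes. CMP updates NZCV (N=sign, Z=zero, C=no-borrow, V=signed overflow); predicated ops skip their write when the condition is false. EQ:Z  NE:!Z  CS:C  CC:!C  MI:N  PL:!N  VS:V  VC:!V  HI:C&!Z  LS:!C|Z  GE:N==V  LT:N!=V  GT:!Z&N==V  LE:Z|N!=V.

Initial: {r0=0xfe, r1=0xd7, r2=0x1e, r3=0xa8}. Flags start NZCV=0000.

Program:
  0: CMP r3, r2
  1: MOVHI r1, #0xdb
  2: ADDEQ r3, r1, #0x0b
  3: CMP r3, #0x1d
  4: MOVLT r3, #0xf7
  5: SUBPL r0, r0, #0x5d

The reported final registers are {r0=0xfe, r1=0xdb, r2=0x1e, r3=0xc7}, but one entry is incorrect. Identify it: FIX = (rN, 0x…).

FIX = (r3, 0xf7)

0: ✓ CMP  NZCV=1010
1: ✓ MOVHI  r1←0xdb
2: · ADDEQ
3: ✓ CMP  NZCV=1010
4: ✓ MOVLT  r3←0xf7
5: · SUBPL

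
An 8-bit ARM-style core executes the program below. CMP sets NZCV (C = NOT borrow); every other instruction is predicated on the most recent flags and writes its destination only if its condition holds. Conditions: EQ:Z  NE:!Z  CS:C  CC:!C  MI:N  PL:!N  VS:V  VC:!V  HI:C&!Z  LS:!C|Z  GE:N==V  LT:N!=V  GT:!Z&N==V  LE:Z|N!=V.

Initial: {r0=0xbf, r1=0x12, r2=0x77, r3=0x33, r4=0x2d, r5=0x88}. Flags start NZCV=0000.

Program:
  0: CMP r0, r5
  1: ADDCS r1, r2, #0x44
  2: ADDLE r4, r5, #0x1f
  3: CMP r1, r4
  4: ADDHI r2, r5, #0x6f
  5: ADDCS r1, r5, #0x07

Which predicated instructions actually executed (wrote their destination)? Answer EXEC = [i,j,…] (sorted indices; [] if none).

EXEC = [1,4,5]

0: ✓ CMP  NZCV=0010
1: ✓ ADDCS  r1←0xbb
2: · ADDLE
3: ✓ CMP  NZCV=1010
4: ✓ ADDHI  r2←0xf7
5: ✓ ADDCS  r1←0x8f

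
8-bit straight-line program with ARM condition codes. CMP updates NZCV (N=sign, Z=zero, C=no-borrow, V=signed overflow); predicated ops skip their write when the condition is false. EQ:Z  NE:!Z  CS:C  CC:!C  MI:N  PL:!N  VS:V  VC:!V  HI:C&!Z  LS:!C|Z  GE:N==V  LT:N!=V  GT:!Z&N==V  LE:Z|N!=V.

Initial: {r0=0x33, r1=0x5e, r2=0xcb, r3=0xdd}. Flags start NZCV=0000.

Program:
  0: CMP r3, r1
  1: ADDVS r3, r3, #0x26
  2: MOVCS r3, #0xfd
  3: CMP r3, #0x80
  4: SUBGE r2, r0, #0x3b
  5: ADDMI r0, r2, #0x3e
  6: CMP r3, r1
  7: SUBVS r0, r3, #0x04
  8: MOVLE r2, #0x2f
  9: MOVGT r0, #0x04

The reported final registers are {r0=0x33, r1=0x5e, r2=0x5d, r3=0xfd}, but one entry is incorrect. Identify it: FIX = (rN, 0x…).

0: ✓ CMP  NZCV=0011
1: ✓ ADDVS  r3←0x03
2: ✓ MOVCS  r3←0xfd
3: ✓ CMP  NZCV=0010
4: ✓ SUBGE  r2←0xf8
5: · ADDMI
6: ✓ CMP  NZCV=1010
7: · SUBVS
8: ✓ MOVLE  r2←0x2f
9: · MOVGT

FIX = (r2, 0x2f)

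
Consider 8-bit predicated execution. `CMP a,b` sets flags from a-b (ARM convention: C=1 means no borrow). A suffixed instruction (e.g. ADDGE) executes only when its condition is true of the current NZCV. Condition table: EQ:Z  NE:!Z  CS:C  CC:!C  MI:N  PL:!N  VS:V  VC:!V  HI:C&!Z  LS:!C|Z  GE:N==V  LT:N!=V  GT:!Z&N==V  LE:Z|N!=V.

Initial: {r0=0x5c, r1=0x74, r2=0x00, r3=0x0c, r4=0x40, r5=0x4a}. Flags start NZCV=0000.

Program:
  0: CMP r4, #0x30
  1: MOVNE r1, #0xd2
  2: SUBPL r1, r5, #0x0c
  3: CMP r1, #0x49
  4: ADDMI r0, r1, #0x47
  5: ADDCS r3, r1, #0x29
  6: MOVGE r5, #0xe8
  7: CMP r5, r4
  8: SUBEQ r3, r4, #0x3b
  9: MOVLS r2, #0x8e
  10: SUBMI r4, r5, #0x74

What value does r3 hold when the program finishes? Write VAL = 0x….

0: ✓ CMP  NZCV=0010
1: ✓ MOVNE  r1←0xd2
2: ✓ SUBPL  r1←0x3e
3: ✓ CMP  NZCV=1000
4: ✓ ADDMI  r0←0x85
5: · ADDCS
6: · MOVGE
7: ✓ CMP  NZCV=0010
8: · SUBEQ
9: · MOVLS
10: · SUBMI

VAL = 0x0c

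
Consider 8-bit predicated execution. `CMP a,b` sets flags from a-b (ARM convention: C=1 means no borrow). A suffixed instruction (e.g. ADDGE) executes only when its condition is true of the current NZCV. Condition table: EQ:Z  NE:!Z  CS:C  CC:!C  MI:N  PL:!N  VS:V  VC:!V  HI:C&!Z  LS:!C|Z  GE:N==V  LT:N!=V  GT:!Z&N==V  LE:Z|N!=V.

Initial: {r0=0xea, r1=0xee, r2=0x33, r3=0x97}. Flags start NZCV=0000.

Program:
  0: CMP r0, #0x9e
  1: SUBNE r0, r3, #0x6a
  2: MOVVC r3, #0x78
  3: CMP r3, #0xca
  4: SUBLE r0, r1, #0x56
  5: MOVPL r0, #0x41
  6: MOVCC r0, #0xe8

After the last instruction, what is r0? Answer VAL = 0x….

0: ✓ CMP  NZCV=0010
1: ✓ SUBNE  r0←0x2d
2: ✓ MOVVC  r3←0x78
3: ✓ CMP  NZCV=1001
4: · SUBLE
5: · MOVPL
6: ✓ MOVCC  r0←0xe8

VAL = 0xe8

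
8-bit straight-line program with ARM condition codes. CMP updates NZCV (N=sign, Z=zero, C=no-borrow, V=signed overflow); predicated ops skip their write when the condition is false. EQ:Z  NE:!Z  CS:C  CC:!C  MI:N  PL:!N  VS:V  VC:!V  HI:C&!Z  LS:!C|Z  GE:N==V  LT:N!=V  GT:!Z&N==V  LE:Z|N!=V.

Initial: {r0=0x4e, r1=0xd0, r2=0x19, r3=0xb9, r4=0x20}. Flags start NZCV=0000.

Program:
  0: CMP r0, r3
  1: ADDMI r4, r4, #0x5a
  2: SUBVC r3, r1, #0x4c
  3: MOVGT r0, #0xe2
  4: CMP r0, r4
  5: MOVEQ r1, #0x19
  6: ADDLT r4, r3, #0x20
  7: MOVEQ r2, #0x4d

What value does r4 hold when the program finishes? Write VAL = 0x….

0: ✓ CMP  NZCV=1001
1: ✓ ADDMI  r4←0x7a
2: · SUBVC
3: ✓ MOVGT  r0←0xe2
4: ✓ CMP  NZCV=0011
5: · MOVEQ
6: ✓ ADDLT  r4←0xd9
7: · MOVEQ

VAL = 0xd9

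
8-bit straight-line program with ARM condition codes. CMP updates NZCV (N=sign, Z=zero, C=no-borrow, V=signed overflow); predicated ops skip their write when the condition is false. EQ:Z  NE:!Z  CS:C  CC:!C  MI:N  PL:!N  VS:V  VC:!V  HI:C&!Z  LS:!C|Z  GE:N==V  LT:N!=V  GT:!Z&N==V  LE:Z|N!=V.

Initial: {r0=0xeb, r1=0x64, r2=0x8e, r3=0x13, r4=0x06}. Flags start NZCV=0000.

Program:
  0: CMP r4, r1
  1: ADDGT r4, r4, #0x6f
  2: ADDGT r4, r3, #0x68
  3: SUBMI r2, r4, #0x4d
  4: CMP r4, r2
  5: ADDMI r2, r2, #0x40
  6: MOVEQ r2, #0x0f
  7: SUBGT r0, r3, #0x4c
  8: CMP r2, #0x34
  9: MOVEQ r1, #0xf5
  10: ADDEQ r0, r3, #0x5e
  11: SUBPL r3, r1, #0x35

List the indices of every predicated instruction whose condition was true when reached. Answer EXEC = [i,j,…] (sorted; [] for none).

0: ✓ CMP  NZCV=1000
1: · ADDGT
2: · ADDGT
3: ✓ SUBMI  r2←0xb9
4: ✓ CMP  NZCV=0000
5: · ADDMI
6: · MOVEQ
7: ✓ SUBGT  r0←0xc7
8: ✓ CMP  NZCV=1010
9: · MOVEQ
10: · ADDEQ
11: · SUBPL

EXEC = [3,7]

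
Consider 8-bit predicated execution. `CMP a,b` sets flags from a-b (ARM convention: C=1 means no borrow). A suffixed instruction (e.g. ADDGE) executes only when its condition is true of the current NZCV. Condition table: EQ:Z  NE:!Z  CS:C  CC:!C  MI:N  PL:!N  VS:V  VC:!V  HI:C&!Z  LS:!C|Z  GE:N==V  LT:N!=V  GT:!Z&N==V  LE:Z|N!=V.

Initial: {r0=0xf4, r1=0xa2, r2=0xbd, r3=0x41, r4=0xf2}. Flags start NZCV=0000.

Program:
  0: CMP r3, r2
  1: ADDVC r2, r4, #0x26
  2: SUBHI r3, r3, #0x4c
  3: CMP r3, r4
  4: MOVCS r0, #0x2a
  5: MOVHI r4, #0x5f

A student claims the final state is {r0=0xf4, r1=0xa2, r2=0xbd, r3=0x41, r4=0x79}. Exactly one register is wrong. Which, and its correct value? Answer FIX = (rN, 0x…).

0: ✓ CMP  NZCV=1001
1: · ADDVC
2: · SUBHI
3: ✓ CMP  NZCV=0000
4: · MOVCS
5: · MOVHI

FIX = (r4, 0xf2)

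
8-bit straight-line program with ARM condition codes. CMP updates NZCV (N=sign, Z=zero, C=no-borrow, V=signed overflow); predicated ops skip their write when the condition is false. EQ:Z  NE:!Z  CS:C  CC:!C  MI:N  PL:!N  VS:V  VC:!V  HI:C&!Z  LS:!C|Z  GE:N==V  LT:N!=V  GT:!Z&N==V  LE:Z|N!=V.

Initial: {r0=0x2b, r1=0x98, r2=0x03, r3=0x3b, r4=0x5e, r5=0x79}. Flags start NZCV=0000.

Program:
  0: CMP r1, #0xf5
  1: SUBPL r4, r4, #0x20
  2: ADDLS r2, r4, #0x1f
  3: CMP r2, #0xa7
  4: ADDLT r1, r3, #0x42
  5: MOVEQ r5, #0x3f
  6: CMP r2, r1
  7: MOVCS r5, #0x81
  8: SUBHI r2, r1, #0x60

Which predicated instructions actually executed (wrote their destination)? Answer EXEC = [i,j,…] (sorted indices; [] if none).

0: ✓ CMP  NZCV=1000
1: · SUBPL
2: ✓ ADDLS  r2←0x7d
3: ✓ CMP  NZCV=1001
4: · ADDLT
5: · MOVEQ
6: ✓ CMP  NZCV=1001
7: · MOVCS
8: · SUBHI

EXEC = [2]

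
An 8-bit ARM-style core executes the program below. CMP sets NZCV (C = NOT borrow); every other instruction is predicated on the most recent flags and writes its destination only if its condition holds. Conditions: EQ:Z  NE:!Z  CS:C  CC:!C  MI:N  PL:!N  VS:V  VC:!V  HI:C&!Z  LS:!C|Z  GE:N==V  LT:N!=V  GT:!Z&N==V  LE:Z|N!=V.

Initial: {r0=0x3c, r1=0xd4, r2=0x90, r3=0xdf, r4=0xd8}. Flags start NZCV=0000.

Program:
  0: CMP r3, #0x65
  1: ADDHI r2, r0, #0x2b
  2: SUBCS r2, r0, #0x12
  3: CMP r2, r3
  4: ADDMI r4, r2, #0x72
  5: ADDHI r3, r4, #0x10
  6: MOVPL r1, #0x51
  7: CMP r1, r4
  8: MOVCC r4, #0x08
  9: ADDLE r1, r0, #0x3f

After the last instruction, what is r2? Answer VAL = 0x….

VAL = 0x2a

0: ✓ CMP  NZCV=0011
1: ✓ ADDHI  r2←0x67
2: ✓ SUBCS  r2←0x2a
3: ✓ CMP  NZCV=0000
4: · ADDMI
5: · ADDHI
6: ✓ MOVPL  r1←0x51
7: ✓ CMP  NZCV=0000
8: ✓ MOVCC  r4←0x08
9: · ADDLE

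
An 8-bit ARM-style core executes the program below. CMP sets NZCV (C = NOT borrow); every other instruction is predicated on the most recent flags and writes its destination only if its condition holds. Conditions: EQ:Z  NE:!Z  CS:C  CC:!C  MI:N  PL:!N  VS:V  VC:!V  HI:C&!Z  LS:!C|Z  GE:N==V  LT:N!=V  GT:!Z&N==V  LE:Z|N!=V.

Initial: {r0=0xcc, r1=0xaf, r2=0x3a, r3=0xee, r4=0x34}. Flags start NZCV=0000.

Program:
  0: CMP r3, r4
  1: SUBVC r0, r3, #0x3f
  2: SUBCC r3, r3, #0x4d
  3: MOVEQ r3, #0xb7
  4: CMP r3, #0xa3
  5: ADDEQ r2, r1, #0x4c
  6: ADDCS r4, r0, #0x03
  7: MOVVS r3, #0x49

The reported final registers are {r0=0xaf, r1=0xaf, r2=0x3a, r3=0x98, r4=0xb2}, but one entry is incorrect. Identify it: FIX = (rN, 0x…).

[0] flags=1010 → (cmp)
[1] flags=1010 VC?T → r0=0xaf
[2] flags=1010 CC?F → skip
[3] flags=1010 EQ?F → skip
[4] flags=0010 → (cmp)
[5] flags=0010 EQ?F → skip
[6] flags=0010 CS?T → r4=0xb2
[7] flags=0010 VS?F → skip

FIX = (r3, 0xee)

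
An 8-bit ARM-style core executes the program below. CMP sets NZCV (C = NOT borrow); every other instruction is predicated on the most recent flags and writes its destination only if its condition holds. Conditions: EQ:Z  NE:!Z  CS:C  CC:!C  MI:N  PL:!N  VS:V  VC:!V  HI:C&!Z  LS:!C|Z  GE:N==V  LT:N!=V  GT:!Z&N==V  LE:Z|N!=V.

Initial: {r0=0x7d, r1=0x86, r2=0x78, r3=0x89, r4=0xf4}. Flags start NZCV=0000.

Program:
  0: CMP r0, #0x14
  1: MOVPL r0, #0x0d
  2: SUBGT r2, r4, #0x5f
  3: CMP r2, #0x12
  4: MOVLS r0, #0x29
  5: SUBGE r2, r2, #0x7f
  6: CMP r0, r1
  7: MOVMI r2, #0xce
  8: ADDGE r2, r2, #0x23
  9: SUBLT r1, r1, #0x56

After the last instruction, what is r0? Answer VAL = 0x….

VAL = 0x0d

[0] flags=0010 → (cmp)
[1] flags=0010 PL?T → r0=0x0d
[2] flags=0010 GT?T → r2=0x95
[3] flags=1010 → (cmp)
[4] flags=1010 LS?F → skip
[5] flags=1010 GE?F → skip
[6] flags=1001 → (cmp)
[7] flags=1001 MI?T → r2=0xce
[8] flags=1001 GE?T → r2=0xf1
[9] flags=1001 LT?F → skip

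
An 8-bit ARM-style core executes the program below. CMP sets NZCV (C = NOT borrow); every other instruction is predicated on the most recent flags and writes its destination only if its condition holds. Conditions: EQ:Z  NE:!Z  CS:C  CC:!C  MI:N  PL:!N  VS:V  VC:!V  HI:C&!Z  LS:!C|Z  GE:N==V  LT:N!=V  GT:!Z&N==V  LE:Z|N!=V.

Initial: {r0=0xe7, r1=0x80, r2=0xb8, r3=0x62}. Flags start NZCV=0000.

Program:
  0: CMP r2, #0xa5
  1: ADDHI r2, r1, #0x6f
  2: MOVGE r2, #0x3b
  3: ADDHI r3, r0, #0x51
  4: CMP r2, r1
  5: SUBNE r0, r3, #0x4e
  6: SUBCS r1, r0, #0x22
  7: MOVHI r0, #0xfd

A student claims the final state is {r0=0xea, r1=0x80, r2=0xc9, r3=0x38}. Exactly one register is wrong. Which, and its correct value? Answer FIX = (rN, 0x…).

FIX = (r2, 0x3b)

0: ✓ CMP  NZCV=0010
1: ✓ ADDHI  r2←0xef
2: ✓ MOVGE  r2←0x3b
3: ✓ ADDHI  r3←0x38
4: ✓ CMP  NZCV=1001
5: ✓ SUBNE  r0←0xea
6: · SUBCS
7: · MOVHI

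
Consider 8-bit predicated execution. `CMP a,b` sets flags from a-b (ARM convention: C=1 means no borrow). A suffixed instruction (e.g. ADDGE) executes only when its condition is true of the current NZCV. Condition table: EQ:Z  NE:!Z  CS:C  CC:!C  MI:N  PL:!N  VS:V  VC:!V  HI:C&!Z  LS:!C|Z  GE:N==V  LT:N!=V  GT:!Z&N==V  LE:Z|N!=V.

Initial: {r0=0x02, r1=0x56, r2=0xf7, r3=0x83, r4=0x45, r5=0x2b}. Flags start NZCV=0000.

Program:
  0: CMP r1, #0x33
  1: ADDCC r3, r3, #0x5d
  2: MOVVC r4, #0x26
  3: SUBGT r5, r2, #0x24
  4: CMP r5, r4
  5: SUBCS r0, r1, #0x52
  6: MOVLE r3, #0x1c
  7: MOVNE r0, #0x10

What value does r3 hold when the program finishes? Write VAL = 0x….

0: ✓ CMP  NZCV=0010
1: · ADDCC
2: ✓ MOVVC  r4←0x26
3: ✓ SUBGT  r5←0xd3
4: ✓ CMP  NZCV=1010
5: ✓ SUBCS  r0←0x04
6: ✓ MOVLE  r3←0x1c
7: ✓ MOVNE  r0←0x10

VAL = 0x1c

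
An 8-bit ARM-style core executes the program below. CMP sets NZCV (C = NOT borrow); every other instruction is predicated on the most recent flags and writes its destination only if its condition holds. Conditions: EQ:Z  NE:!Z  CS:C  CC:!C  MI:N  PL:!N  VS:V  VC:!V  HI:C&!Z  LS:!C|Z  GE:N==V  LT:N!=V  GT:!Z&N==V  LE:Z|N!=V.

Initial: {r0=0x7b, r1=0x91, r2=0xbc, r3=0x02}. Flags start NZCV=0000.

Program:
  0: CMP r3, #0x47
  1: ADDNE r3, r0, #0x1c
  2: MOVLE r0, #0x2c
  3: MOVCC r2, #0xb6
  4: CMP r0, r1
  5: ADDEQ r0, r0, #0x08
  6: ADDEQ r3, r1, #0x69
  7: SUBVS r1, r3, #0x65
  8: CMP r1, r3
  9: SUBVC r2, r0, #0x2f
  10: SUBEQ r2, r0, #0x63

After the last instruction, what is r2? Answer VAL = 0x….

VAL = 0xb6

[0] flags=1000 → (cmp)
[1] flags=1000 NE?T → r3=0x97
[2] flags=1000 LE?T → r0=0x2c
[3] flags=1000 CC?T → r2=0xb6
[4] flags=1001 → (cmp)
[5] flags=1001 EQ?F → skip
[6] flags=1001 EQ?F → skip
[7] flags=1001 VS?T → r1=0x32
[8] flags=1001 → (cmp)
[9] flags=1001 VC?F → skip
[10] flags=1001 EQ?F → skip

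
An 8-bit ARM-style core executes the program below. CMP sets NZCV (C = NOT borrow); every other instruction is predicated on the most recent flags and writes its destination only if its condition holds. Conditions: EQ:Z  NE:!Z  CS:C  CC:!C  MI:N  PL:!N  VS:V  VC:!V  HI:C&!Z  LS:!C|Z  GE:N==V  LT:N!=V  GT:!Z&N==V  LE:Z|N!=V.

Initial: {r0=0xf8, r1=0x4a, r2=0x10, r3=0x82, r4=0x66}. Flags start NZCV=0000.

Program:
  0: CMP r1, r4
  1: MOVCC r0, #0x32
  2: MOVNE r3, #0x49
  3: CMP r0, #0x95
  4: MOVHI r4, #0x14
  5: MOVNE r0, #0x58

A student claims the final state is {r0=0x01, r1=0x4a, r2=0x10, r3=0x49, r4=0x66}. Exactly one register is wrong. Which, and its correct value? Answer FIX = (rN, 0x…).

[0] flags=1000 → (cmp)
[1] flags=1000 CC?T → r0=0x32
[2] flags=1000 NE?T → r3=0x49
[3] flags=1001 → (cmp)
[4] flags=1001 HI?F → skip
[5] flags=1001 NE?T → r0=0x58

FIX = (r0, 0x58)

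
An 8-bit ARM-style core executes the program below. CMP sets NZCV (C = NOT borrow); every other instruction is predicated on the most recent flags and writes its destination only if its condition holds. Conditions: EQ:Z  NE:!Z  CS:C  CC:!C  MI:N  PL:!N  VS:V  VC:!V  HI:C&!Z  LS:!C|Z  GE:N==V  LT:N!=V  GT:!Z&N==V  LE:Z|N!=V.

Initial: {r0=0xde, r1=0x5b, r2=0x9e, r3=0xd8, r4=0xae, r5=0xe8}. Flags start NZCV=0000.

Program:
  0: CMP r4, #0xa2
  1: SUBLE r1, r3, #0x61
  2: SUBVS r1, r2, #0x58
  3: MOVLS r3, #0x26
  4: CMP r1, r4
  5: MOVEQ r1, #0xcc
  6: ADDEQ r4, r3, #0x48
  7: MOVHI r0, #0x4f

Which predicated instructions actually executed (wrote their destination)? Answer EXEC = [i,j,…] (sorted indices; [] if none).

EXEC = []

0: ✓ CMP  NZCV=0010
1: · SUBLE
2: · SUBVS
3: · MOVLS
4: ✓ CMP  NZCV=1001
5: · MOVEQ
6: · ADDEQ
7: · MOVHI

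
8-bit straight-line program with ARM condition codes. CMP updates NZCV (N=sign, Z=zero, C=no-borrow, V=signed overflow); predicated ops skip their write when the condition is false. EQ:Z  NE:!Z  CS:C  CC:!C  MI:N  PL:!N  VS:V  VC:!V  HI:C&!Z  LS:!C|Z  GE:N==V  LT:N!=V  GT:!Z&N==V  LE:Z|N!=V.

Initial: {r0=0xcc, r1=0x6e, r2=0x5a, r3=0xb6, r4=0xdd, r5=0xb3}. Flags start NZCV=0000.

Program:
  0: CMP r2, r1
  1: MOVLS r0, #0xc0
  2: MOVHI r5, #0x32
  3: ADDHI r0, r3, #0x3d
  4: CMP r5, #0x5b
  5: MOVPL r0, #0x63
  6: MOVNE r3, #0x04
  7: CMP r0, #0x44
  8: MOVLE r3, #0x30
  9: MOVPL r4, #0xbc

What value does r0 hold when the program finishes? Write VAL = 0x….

0: ✓ CMP  NZCV=1000
1: ✓ MOVLS  r0←0xc0
2: · MOVHI
3: · ADDHI
4: ✓ CMP  NZCV=0011
5: ✓ MOVPL  r0←0x63
6: ✓ MOVNE  r3←0x04
7: ✓ CMP  NZCV=0010
8: · MOVLE
9: ✓ MOVPL  r4←0xbc

VAL = 0x63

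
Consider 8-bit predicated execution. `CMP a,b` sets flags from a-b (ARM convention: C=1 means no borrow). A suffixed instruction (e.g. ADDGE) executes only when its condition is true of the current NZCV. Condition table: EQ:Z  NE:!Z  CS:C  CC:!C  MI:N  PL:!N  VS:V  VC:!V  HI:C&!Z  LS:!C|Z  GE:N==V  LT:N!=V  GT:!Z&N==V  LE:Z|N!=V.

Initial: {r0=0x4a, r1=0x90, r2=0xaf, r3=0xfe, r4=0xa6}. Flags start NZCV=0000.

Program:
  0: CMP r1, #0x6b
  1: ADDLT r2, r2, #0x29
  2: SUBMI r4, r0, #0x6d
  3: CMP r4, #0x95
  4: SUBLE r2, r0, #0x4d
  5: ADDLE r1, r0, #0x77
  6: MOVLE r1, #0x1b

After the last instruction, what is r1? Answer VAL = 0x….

[0] flags=0011 → (cmp)
[1] flags=0011 LT?T → r2=0xd8
[2] flags=0011 MI?F → skip
[3] flags=0010 → (cmp)
[4] flags=0010 LE?F → skip
[5] flags=0010 LE?F → skip
[6] flags=0010 LE?F → skip

VAL = 0x90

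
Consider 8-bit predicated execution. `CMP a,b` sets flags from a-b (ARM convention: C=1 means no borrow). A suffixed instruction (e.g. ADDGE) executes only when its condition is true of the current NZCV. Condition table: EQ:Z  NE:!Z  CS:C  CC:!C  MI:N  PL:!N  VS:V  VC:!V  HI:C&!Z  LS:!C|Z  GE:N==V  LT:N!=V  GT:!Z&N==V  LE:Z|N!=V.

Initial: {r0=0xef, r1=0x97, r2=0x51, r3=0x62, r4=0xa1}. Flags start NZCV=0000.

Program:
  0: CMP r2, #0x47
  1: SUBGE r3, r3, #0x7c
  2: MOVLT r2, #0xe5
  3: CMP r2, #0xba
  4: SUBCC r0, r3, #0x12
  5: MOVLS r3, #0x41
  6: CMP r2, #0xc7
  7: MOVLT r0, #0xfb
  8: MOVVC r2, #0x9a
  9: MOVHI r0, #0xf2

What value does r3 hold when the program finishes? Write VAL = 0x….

VAL = 0x41

0: ✓ CMP  NZCV=0010
1: ✓ SUBGE  r3←0xe6
2: · MOVLT
3: ✓ CMP  NZCV=1001
4: ✓ SUBCC  r0←0xd4
5: ✓ MOVLS  r3←0x41
6: ✓ CMP  NZCV=1001
7: · MOVLT
8: · MOVVC
9: · MOVHI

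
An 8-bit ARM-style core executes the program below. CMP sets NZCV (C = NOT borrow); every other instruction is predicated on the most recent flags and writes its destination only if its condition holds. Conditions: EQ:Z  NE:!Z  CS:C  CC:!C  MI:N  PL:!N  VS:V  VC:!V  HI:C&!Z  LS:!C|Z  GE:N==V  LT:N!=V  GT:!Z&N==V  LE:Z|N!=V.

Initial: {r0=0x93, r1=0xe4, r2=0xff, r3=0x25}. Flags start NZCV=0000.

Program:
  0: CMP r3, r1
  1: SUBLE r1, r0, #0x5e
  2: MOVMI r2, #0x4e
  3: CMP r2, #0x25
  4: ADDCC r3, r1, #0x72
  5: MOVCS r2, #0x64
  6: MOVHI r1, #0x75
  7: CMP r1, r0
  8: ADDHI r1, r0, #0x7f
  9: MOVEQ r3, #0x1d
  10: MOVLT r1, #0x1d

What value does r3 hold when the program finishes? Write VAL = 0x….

[0] flags=0000 → (cmp)
[1] flags=0000 LE?F → skip
[2] flags=0000 MI?F → skip
[3] flags=1010 → (cmp)
[4] flags=1010 CC?F → skip
[5] flags=1010 CS?T → r2=0x64
[6] flags=1010 HI?T → r1=0x75
[7] flags=1001 → (cmp)
[8] flags=1001 HI?F → skip
[9] flags=1001 EQ?F → skip
[10] flags=1001 LT?F → skip

VAL = 0x25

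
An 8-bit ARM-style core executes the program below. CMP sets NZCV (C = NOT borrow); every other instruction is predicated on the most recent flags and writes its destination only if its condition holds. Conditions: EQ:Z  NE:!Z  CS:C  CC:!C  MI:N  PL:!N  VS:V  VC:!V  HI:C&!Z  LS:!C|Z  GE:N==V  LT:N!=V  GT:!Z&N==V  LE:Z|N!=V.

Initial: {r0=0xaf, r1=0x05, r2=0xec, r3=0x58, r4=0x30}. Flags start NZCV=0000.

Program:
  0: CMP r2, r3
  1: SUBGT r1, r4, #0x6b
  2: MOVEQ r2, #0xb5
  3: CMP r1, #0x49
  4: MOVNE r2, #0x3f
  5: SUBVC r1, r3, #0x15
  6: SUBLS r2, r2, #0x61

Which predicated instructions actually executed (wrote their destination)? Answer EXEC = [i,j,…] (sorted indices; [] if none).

EXEC = [4,5,6]

[0] flags=1010 → (cmp)
[1] flags=1010 GT?F → skip
[2] flags=1010 EQ?F → skip
[3] flags=1000 → (cmp)
[4] flags=1000 NE?T → r2=0x3f
[5] flags=1000 VC?T → r1=0x43
[6] flags=1000 LS?T → r2=0xde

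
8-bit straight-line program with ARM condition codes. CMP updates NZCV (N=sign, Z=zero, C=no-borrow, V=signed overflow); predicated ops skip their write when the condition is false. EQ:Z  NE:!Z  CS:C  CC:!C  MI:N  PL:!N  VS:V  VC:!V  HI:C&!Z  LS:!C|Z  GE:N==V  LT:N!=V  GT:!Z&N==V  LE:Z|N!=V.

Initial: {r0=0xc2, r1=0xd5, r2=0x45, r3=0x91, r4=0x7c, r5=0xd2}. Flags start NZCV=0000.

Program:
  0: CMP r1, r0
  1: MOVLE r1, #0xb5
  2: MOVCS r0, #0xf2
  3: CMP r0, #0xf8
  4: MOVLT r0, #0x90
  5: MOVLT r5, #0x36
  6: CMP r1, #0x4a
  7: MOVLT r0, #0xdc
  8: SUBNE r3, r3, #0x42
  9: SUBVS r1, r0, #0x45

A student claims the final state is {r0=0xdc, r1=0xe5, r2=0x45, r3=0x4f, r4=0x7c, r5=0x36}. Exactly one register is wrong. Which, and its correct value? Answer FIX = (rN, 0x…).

[0] flags=0010 → (cmp)
[1] flags=0010 LE?F → skip
[2] flags=0010 CS?T → r0=0xf2
[3] flags=1000 → (cmp)
[4] flags=1000 LT?T → r0=0x90
[5] flags=1000 LT?T → r5=0x36
[6] flags=1010 → (cmp)
[7] flags=1010 LT?T → r0=0xdc
[8] flags=1010 NE?T → r3=0x4f
[9] flags=1010 VS?F → skip

FIX = (r1, 0xd5)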